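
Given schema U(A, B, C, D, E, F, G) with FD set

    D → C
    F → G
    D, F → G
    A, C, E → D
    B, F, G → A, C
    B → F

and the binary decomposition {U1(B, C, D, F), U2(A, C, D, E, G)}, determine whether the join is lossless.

No

Common attributes: U1 ∩ U2 = {C, D}.
No dependency enlarges {C, D}, so (C, D)⁺ = {C, D}.
The closure contains neither all of U1 = {B, C, D, F} nor all of U2 = {A, C, D, E, G}, so the common attributes are not a superkey of either fragment. The join is lossy.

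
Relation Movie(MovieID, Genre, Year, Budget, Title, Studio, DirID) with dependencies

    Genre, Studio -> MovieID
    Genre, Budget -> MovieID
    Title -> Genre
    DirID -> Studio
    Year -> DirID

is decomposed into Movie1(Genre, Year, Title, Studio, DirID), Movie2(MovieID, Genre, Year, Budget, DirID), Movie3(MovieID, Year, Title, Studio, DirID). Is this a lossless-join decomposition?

No

Chase test. Columns are MovieID, Genre, Year, Budget, Title, Studio, DirID; row i has aⱼ where attribute j ∈ Moviei, else bᵢⱼ.
Initial tableau (one row per fragment):
  row 1: b11 a2 a3 b14 a5 a6 a7
  row 2: a1 a2 a3 a4 b25 b26 a7
  row 3: a1 b32 a3 b34 a5 a6 a7
Rows 1 and 3 agree on Title; apply Title→Genre and equate their Genre entries.
Rows 1 and 2 agree on DirID; apply DirID→Studio and equate their Studio entries.
Rows 1 and 2 agree on Genre, Studio; apply Genre, Studio→MovieID and equate their MovieID entries.
No row becomes fully distinguished — the join is lossy.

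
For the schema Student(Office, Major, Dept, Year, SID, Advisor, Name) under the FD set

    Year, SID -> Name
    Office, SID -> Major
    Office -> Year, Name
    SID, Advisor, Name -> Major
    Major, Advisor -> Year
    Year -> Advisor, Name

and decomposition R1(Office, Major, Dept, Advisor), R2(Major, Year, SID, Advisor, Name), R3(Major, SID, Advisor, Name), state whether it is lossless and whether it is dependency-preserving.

lossy and not dependency-preserving

Lossless test (chase): Rows 1 and 2 agree on Major, Advisor; apply Major, Advisor→Year and equate their Year entries. Rows 1 and 3 agree on Major, Advisor; apply Major, Advisor→Year and equate their Year entries. Rows 1 and 2 agree on Year; apply Year→Advisor, Name and equate their Advisor, Name entries. No row becomes fully distinguished — the join is lossy.
Dependency preservation: the restricted closure of {Office, SID} across the fragments never reaches {Major}, so Office, SID → Major cannot be enforced without a join — not preserved.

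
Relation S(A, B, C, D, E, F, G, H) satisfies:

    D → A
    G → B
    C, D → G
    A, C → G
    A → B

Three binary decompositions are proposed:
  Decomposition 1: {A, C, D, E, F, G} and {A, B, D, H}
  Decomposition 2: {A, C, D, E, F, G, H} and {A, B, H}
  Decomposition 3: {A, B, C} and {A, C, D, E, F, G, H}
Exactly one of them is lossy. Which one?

Decomposition 1: common = {A, D}, closure = {A, B, D} → lossy.
Decomposition 2: common = {A, H}, closure = {A, B, H} → lossless.
Decomposition 3: common = {A, C}, closure = {A, B, C, G} → lossless.

Decomposition 1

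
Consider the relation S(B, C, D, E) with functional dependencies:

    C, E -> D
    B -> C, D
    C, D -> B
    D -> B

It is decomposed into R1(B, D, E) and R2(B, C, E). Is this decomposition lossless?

Common attributes: R1 ∩ R2 = {B, E}.
Closure of {B, E}: B → C, D applies, adding C, D. So (B, E)⁺ = {B, C, D, E}.
This closure contains every attribute of R1, so R1 ∩ R2 → R1. The join is lossless.

Yes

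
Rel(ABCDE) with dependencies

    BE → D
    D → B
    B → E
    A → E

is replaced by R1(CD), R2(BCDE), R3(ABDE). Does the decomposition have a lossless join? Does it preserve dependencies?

Lossless test (chase): Rows 1 and 2 agree on D; apply D→B and equate their B entries. Rows 1 and 2 agree on B; apply B→E and equate their E entries. No row becomes fully distinguished — the join is lossy.
Dependency preservation: every FD's attributes lie within a single fragment, so each can be enforced locally — preserved.

lossy but dependency-preserving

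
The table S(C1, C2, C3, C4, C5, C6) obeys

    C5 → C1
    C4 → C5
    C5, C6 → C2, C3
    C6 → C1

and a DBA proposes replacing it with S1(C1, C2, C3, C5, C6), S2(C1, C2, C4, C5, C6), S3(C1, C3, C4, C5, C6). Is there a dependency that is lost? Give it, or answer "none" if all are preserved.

none

C5 → C1 lies within S1.
C4 → C5 lies within S2.
C5, C6 → C2, C3 lies within S1.
C6 → C1 lies within S1.
Every dependency is enforceable on the fragments, so the decomposition is dependency-preserving.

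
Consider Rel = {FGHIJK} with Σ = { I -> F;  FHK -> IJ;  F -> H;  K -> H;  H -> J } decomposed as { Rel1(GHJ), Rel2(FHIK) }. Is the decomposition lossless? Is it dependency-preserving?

lossy but dependency-preserving

Lossless test: (H)⁺ = {HJ}, which is a superkey of neither fragment — lossy.
Dependency preservation: FHK → IJ is not contained in any single fragment, but the restricted closure of its left-hand side across the fragments still reaches the right-hand side; the remaining FDs each lie inside some fragment. All dependencies are preserved.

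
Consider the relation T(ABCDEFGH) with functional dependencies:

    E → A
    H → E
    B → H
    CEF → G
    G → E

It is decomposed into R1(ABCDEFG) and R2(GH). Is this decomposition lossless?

Common attributes: R1 ∩ R2 = {G}.
Closure of {G}: G → E applies, adding E; E → A applies, adding A. So (G)⁺ = {AEG}.
The closure contains neither all of R1 = {ABCDEFG} nor all of R2 = {GH}, so the common attributes are not a superkey of either fragment. The join is lossy.

No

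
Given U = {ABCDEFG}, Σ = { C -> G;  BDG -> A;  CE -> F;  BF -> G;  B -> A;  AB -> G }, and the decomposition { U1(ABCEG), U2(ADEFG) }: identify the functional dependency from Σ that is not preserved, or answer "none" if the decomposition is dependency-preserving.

Check CE → F: no single fragment contains all of {CEF}, and the restricted closure of {CE} across the fragments never reaches {F}.
C → G is preserved.
BDG → A is preserved.
BF → G is preserved.
B → A is preserved.
AB → G is preserved.

CE -> F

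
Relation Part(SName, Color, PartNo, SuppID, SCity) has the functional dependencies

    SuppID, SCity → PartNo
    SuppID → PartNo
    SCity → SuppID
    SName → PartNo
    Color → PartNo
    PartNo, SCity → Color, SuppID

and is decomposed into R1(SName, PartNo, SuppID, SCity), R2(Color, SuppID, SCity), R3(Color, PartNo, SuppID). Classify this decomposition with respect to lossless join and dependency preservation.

Lossless test (chase): Rows 1 and 2 agree on SuppID, SCity; apply SuppID, SCity→PartNo and equate their PartNo entries. Rows 1 and 2 agree on PartNo, SCity; apply PartNo, SCity→Color, SuppID and equate their Color, SuppID entries. Row 1 is now all distinguished symbols — the join is lossless.
Dependency preservation: PartNo, SCity → Color, SuppID is not contained in any single fragment, but the restricted closure of its left-hand side across the fragments still reaches the right-hand side; the remaining FDs each lie inside some fragment. All dependencies are preserved.

lossless and dependency-preserving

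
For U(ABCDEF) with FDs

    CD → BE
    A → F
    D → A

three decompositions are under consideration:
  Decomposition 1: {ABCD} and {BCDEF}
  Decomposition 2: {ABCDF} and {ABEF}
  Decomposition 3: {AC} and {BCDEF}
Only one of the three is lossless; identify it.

Decomposition 1

Decomposition 1: common = {BCD}, closure = {ABCDEF} → lossless.
Decomposition 2: common = {ABF}, closure = {ABF} → lossy.
Decomposition 3: common = {C}, closure = {C} → lossy.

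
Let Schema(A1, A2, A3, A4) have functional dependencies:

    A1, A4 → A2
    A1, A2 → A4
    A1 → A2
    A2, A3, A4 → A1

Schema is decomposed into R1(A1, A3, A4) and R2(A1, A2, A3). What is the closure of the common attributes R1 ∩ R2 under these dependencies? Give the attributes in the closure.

R1 ∩ R2 = {A1, A3}.
A1 → A2 applies, adding A2
A1, A2 → A4 applies, adding A4
Closure: {A1, A2, A3, A4}.

A1, A2, A3, A4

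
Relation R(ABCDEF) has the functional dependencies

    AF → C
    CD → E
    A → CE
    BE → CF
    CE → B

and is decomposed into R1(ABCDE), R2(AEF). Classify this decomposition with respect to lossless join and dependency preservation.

lossless but not dependency-preserving

Lossless test: (AE)⁺ = {ABCEF}, which contains all of one fragment — lossless.
Dependency preservation: the restricted closure of {BE} across the fragments never reaches {CF}, so BE → CF cannot be enforced without a join — not preserved.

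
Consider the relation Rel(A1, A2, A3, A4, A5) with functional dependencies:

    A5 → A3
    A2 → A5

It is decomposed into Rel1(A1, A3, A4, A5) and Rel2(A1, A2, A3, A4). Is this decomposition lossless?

No

Common attributes: Rel1 ∩ Rel2 = {A1, A3, A4}.
No dependency enlarges {A1, A3, A4}, so (A1, A3, A4)⁺ = {A1, A3, A4}.
The closure contains neither all of Rel1 = {A1, A3, A4, A5} nor all of Rel2 = {A1, A2, A3, A4}, so the common attributes are not a superkey of either fragment. The join is lossy.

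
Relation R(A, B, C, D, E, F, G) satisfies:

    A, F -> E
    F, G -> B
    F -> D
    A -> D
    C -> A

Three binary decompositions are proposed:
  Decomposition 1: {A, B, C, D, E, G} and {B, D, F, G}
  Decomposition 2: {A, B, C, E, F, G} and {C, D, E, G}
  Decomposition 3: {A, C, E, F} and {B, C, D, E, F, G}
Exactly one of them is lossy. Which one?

Decomposition 1: common = {B, D, G}, closure = {B, D, G} → lossy.
Decomposition 2: common = {C, E, G}, closure = {A, C, D, E, G} → lossless.
Decomposition 3: common = {C, E, F}, closure = {A, C, D, E, F} → lossless.

Decomposition 1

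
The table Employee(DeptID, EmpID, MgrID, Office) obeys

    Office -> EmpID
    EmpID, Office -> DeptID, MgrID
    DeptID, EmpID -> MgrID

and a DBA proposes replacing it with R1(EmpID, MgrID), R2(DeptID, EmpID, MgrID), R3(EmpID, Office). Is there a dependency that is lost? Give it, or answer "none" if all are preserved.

EmpID, Office -> DeptID, MgrID

Check EmpID, Office → DeptID, MgrID: no single fragment contains all of {DeptID, EmpID, MgrID, Office}, and the restricted closure of {EmpID, Office} across the fragments never reaches {DeptID, MgrID}.
Office → EmpID is preserved.
DeptID, EmpID → MgrID is preserved.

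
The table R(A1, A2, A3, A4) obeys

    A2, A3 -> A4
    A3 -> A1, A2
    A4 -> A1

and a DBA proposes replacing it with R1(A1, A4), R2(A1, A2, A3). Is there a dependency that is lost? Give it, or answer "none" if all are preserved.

A2, A3 -> A4

Check A2, A3 → A4: no single fragment contains all of {A2, A3, A4}, and the restricted closure of {A2, A3} across the fragments never reaches {A4}.
A3 → A1, A2 is preserved.
A4 → A1 is preserved.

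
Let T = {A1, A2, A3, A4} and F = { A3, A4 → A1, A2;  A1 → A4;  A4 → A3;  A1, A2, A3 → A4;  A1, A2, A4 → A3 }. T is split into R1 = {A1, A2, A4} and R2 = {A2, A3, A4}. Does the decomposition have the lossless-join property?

Common attributes: R1 ∩ R2 = {A2, A4}.
Closure of {A2, A4}: A4 → A3 applies, adding A3; A3, A4 → A1, A2 applies, adding A1. So (A2, A4)⁺ = {A1, A2, A3, A4}.
This closure contains every attribute of R1, so R1 ∩ R2 → R1. The join is lossless.

Yes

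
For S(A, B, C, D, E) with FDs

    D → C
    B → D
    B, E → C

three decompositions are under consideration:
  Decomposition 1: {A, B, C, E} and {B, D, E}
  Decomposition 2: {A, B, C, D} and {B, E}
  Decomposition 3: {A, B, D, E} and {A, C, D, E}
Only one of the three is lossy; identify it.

Decomposition 2

Decomposition 1: common = {B, E}, closure = {B, C, D, E} → lossless.
Decomposition 2: common = {B}, closure = {B, C, D} → lossy.
Decomposition 3: common = {A, D, E}, closure = {A, C, D, E} → lossless.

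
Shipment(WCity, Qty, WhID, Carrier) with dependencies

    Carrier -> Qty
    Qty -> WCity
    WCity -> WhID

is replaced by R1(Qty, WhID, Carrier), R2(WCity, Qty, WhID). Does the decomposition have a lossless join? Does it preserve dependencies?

lossless and dependency-preserving

Lossless test: (Qty, WhID)⁺ = {WCity, Qty, WhID}, which contains all of one fragment — lossless.
Dependency preservation: every FD's attributes lie within a single fragment, so each can be enforced locally — preserved.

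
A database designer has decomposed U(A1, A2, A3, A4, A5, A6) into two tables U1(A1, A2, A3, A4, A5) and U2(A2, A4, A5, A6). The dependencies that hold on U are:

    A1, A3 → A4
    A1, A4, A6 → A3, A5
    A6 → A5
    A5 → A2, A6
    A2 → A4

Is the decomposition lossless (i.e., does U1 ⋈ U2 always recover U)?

Yes

Common attributes: U1 ∩ U2 = {A2, A4, A5}.
Closure of {A2, A4, A5}: A5 → A2, A6 applies, adding A6. So (A2, A4, A5)⁺ = {A2, A4, A5, A6}.
This closure contains every attribute of U2, so U1 ∩ U2 → U2. The join is lossless.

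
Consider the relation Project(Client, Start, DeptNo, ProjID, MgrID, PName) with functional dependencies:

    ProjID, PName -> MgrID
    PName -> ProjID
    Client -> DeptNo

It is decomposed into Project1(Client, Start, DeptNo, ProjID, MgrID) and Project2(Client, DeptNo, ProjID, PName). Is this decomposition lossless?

Common attributes: Project1 ∩ Project2 = {Client, DeptNo, ProjID}.
No dependency enlarges {Client, DeptNo, ProjID}, so (Client, DeptNo, ProjID)⁺ = {Client, DeptNo, ProjID}.
The closure contains neither all of Project1 = {Client, Start, DeptNo, ProjID, MgrID} nor all of Project2 = {Client, DeptNo, ProjID, PName}, so the common attributes are not a superkey of either fragment. The join is lossy.

No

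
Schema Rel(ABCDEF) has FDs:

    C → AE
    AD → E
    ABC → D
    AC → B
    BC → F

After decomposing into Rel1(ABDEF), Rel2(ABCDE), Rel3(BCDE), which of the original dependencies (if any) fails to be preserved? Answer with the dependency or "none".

BC → F

Check BC → F: no single fragment contains all of {BCF}, and the restricted closure of {BC} across the fragments never reaches {F}.
C → AE is preserved.
AD → E is preserved.
ABC → D is preserved.
AC → B is preserved.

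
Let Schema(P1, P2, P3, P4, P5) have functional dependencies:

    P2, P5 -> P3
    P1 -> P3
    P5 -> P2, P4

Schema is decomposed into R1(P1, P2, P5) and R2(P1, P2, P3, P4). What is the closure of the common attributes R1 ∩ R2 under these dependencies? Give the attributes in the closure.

P1, P2, P3

R1 ∩ R2 = {P1, P2}.
P1 → P3 applies, adding P3
Closure: {P1, P2, P3}.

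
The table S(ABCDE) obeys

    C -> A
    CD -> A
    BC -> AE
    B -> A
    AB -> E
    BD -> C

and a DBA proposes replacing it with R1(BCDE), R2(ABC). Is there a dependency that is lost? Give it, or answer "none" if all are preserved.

C → A lies within R2.
CD → A: restricted closure across fragments reaches A.
BC → AE: restricted closure across fragments reaches AE.
B → A lies within R2.
AB → E: restricted closure across fragments reaches E.
BD → C lies within R1.
Every dependency is enforceable on the fragments, so the decomposition is dependency-preserving.

none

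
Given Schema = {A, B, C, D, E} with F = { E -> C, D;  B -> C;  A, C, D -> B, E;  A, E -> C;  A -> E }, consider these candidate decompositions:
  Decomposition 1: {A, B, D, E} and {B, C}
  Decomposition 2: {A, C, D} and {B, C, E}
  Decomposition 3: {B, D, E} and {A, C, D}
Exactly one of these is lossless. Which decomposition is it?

Decomposition 1: common = {B}, closure = {B, C} → lossless.
Decomposition 2: common = {C}, closure = {C} → lossy.
Decomposition 3: common = {D}, closure = {D} → lossy.

Decomposition 1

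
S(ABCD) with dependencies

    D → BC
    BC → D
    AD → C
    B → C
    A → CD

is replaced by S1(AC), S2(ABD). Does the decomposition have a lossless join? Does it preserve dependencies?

Lossless test: (A)⁺ = {ABCD}, which contains all of one fragment — lossless.
Dependency preservation: the restricted closure of {D} across the fragments never reaches {BC}, so D → BC cannot be enforced without a join — not preserved.

lossless but not dependency-preserving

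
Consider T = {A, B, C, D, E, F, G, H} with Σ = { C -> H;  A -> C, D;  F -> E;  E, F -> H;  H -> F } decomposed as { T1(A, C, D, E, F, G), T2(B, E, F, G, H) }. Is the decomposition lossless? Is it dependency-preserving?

Lossless test: (E, F, G)⁺ = {E, F, G, H}, which is a superkey of neither fragment — lossy.
Dependency preservation: C → H is not contained in any single fragment, but the restricted closure of its left-hand side across the fragments still reaches the right-hand side; the remaining FDs each lie inside some fragment. All dependencies are preserved.

lossy but dependency-preserving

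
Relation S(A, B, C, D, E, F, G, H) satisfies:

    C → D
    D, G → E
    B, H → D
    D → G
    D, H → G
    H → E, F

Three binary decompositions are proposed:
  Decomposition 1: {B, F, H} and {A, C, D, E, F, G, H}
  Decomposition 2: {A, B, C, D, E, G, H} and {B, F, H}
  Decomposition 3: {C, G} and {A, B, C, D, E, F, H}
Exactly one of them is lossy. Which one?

Decomposition 1

Decomposition 1: common = {F, H}, closure = {E, F, H} → lossy.
Decomposition 2: common = {B, H}, closure = {B, D, E, F, G, H} → lossless.
Decomposition 3: common = {C}, closure = {C, D, E, G} → lossless.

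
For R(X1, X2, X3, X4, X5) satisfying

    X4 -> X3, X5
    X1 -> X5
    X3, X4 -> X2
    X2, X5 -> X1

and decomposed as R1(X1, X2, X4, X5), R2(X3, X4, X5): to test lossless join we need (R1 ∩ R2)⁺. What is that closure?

X1, X2, X3, X4, X5

R1 ∩ R2 = {X4, X5}.
X4 → X3, X5 applies, adding X3
X3, X4 → X2 applies, adding X2
X2, X5 → X1 applies, adding X1
Closure: {X1, X2, X3, X4, X5}.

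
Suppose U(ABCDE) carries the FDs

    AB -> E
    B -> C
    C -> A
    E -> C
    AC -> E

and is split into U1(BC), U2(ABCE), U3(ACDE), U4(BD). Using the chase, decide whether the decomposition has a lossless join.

Chase test. Columns are ABCDE; row i has aⱼ where attribute j ∈ Ui, else bᵢⱼ.
Initial tableau (one row per fragment):
  row 1: b11 a2 a3 b14 b15
  row 2: a1 a2 a3 b24 a5
  row 3: a1 b32 a3 a4 a5
  row 4: b41 a2 b43 a4 b45
Rows 1 and 4 agree on B; apply B→C and equate their C entries.
Rows 1 and 2 agree on C; apply C→A and equate their A entries.
Rows 1 and 4 agree on C; apply C→A and equate their A entries.
Rows 1 and 2 agree on AC; apply AC→E and equate their E entries.
Rows 1 and 4 agree on AC; apply AC→E and equate their E entries.
Row 4 is now all distinguished symbols — the join is lossless.

Yes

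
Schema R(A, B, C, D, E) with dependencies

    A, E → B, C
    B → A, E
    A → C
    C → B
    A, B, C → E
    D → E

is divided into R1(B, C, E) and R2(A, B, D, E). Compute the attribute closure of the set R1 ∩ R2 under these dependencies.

A, B, C, E

R1 ∩ R2 = {B, E}.
B → A, E applies, adding A
A → C applies, adding C
Closure: {A, B, C, E}.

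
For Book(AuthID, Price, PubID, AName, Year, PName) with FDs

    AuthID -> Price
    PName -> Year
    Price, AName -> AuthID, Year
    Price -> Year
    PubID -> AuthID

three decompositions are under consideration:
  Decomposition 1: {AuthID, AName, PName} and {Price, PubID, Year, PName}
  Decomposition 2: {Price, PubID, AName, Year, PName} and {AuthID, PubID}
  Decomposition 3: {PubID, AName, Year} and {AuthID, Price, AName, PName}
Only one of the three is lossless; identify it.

Decomposition 2

Decomposition 1: common = {PName}, closure = {Year, PName} → lossy.
Decomposition 2: common = {PubID}, closure = {AuthID, Price, PubID, Year} → lossless.
Decomposition 3: common = {AName}, closure = {AName} → lossy.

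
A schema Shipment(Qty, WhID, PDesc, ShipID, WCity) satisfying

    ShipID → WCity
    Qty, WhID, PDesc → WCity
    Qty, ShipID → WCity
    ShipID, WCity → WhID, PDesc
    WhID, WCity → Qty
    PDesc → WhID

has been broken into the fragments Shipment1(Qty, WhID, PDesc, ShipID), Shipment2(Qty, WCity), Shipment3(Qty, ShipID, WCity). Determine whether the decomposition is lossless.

Yes

Chase test. Columns are Qty, WhID, PDesc, ShipID, WCity; row i has aⱼ where attribute j ∈ Shipmenti, else bᵢⱼ.
Initial tableau (one row per fragment):
  row 1: a1 a2 a3 a4 b15
  row 2: a1 b22 b23 b24 a5
  row 3: a1 b32 b33 a4 a5
Rows 1 and 3 agree on ShipID; apply ShipID→WCity and equate their WCity entries.
Rows 1 and 3 agree on ShipID, WCity; apply ShipID, WCity→WhID, PDesc and equate their WhID, PDesc entries.
Row 1 is now all distinguished symbols — the join is lossless.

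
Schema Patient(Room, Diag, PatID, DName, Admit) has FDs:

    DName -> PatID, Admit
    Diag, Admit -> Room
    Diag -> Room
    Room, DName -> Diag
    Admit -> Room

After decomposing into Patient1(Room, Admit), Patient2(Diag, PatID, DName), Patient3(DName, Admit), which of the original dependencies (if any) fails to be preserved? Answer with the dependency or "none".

Check Diag → Room: no single fragment contains all of {Room, Diag}, and the restricted closure of {Diag} across the fragments never reaches {Room}.
DName → PatID, Admit is preserved.
Diag, Admit → Room is preserved.
Room, DName → Diag is preserved.
Admit → Room is preserved.

Diag -> Room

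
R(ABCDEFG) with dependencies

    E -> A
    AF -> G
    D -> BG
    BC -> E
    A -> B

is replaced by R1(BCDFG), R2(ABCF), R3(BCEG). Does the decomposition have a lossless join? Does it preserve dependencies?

lossless but not dependency-preserving

Lossless test (chase): Rows 1 and 2 agree on BC; apply BC→E and equate their E entries. Rows 1 and 3 agree on BC; apply BC→E and equate their E entries. Rows 1 and 2 agree on E; apply E→A and equate their A entries. Rows 1 and 3 agree on E; apply E→A and equate their A entries. Rows 1 and 2 agree on AF; apply AF→G and equate their G entries. Row 1 is now all distinguished symbols — the join is lossless.
Dependency preservation: the restricted closure of {E} across the fragments never reaches {A}, so E → A cannot be enforced without a join — not preserved.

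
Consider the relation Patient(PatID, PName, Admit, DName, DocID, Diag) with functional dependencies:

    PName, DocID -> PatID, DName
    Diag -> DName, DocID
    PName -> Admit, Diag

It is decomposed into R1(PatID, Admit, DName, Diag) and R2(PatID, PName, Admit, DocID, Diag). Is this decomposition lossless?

Yes

Common attributes: R1 ∩ R2 = {PatID, Admit, Diag}.
Closure of {PatID, Admit, Diag}: Diag → DName, DocID applies, adding DName, DocID. So (PatID, Admit, Diag)⁺ = {PatID, Admit, DName, DocID, Diag}.
This closure contains every attribute of R1, so R1 ∩ R2 → R1. The join is lossless.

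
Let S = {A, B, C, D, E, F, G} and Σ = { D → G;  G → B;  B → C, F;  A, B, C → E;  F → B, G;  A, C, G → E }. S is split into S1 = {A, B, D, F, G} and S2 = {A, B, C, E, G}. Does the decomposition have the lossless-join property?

Yes

Common attributes: S1 ∩ S2 = {A, B, G}.
Closure of {A, B, G}: B → C, F applies, adding C, F; A, B, C → E applies, adding E. So (A, B, G)⁺ = {A, B, C, E, F, G}.
This closure contains every attribute of S2, so S1 ∩ S2 → S2. The join is lossless.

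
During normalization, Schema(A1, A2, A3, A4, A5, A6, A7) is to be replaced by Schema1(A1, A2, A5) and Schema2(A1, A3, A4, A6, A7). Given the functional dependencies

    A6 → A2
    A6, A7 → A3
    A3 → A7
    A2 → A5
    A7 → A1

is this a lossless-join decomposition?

Common attributes: Schema1 ∩ Schema2 = {A1}.
No dependency enlarges {A1}, so (A1)⁺ = {A1}.
The closure contains neither all of Schema1 = {A1, A2, A5} nor all of Schema2 = {A1, A3, A4, A6, A7}, so the common attributes are not a superkey of either fragment. The join is lossy.

No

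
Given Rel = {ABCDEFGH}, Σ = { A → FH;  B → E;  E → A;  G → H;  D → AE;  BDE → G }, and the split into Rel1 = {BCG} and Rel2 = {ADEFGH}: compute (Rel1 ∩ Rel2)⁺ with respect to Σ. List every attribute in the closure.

GH

Rel1 ∩ Rel2 = {G}.
G → H applies, adding H
Closure: {GH}.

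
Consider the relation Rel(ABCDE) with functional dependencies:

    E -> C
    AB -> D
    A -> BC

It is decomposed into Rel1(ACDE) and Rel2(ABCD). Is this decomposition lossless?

Common attributes: Rel1 ∩ Rel2 = {ACD}.
Closure of {ACD}: A → BC applies, adding B. So (ACD)⁺ = {ABCD}.
This closure contains every attribute of Rel2, so Rel1 ∩ Rel2 → Rel2. The join is lossless.

Yes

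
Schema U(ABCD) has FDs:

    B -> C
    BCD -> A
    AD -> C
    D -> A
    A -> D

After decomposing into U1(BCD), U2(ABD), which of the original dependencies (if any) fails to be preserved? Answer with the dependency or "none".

B → C lies within U1.
BCD → A: restricted closure across fragments reaches A.
AD → C: restricted closure across fragments reaches C.
D → A lies within U2.
A → D lies within U2.
Every dependency is enforceable on the fragments, so the decomposition is dependency-preserving.

none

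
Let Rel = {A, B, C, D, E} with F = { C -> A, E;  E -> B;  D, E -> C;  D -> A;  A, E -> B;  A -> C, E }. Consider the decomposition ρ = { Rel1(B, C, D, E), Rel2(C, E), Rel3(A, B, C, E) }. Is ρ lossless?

Yes

Chase test. Columns are A, B, C, D, E; row i has aⱼ where attribute j ∈ Reli, else bᵢⱼ.
Initial tableau (one row per fragment):
  row 1: b11 a2 a3 a4 a5
  row 2: b21 b22 a3 b24 a5
  row 3: a1 a2 a3 b34 a5
Rows 1 and 2 agree on C; apply C→A, E and equate their A, E entries.
Rows 1 and 3 agree on C; apply C→A, E and equate their A, E entries.
Rows 1 and 2 agree on E; apply E→B and equate their B entries.
Row 1 is now all distinguished symbols — the join is lossless.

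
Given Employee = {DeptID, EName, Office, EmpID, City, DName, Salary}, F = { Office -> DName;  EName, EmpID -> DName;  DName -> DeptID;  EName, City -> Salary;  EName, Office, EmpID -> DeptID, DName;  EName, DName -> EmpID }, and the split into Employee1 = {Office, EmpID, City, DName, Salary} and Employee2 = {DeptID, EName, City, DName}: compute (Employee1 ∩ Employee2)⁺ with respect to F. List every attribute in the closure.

DeptID, City, DName

Employee1 ∩ Employee2 = {City, DName}.
DName → DeptID applies, adding DeptID
Closure: {DeptID, City, DName}.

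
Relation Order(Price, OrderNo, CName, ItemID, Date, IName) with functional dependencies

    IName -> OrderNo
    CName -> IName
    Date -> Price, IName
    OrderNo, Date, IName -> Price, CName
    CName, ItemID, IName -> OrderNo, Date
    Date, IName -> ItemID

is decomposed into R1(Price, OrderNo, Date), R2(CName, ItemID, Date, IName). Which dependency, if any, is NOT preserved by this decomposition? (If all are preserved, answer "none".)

Check IName → OrderNo: no single fragment contains all of {OrderNo, IName}, and the restricted closure of {IName} across the fragments never reaches {OrderNo}.
CName → IName is preserved.
Date → Price, IName is preserved.
OrderNo, Date, IName → Price, CName is preserved.
CName, ItemID, IName → OrderNo, Date is preserved.
Date, IName → ItemID is preserved.

IName -> OrderNo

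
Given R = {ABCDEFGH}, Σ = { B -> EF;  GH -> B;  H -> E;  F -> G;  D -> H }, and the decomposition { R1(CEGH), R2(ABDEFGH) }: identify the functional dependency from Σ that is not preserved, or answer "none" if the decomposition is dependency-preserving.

none

B → EF lies within R2.
GH → B lies within R2.
H → E lies within R1.
F → G lies within R2.
D → H lies within R2.
Every dependency is enforceable on the fragments, so the decomposition is dependency-preserving.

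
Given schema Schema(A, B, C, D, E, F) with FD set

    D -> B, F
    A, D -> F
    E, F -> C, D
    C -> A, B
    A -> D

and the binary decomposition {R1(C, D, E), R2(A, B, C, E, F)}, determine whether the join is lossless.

Yes

Common attributes: R1 ∩ R2 = {C, E}.
Closure of {C, E}: C → A, B applies, adding A, B; A → D applies, adding D; D → B, F applies, adding F. So (C, E)⁺ = {A, B, C, D, E, F}.
This closure contains every attribute of R1, so R1 ∩ R2 → R1. The join is lossless.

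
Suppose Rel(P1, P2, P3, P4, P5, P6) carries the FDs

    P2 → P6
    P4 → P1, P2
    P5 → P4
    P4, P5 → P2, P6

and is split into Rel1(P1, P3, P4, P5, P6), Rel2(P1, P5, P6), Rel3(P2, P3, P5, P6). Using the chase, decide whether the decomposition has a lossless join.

Chase test. Columns are P1, P2, P3, P4, P5, P6; row i has aⱼ where attribute j ∈ Reli, else bᵢⱼ.
Initial tableau (one row per fragment):
  row 1: a1 b12 a3 a4 a5 a6
  row 2: a1 b22 b23 b24 a5 a6
  row 3: b31 a2 a3 b34 a5 a6
Rows 1 and 2 agree on P5; apply P5→P4 and equate their P4 entries.
Rows 1 and 3 agree on P5; apply P5→P4 and equate their P4 entries.
Rows 1 and 2 agree on P4, P5; apply P4, P5→P2, P6 and equate their P2, P6 entries.
Rows 1 and 3 agree on P4, P5; apply P4, P5→P2, P6 and equate their P2, P6 entries.
Rows 1 and 3 agree on P4; apply P4→P1, P2 and equate their P1, P2 entries.
Row 1 is now all distinguished symbols — the join is lossless.

Yes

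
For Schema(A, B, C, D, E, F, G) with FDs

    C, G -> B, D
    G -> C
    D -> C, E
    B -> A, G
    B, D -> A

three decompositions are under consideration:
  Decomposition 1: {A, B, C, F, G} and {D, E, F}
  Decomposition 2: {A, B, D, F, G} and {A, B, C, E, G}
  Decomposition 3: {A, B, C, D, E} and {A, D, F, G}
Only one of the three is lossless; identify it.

Decomposition 1: common = {F}, closure = {F} → lossy.
Decomposition 2: common = {A, B, G}, closure = {A, B, C, D, E, G} → lossless.
Decomposition 3: common = {A, D}, closure = {A, C, D, E} → lossy.

Decomposition 2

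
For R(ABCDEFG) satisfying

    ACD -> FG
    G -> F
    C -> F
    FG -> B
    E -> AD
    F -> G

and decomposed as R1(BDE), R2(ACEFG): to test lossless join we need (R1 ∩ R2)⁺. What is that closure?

ADE

R1 ∩ R2 = {E}.
E → AD applies, adding AD
Closure: {ADE}.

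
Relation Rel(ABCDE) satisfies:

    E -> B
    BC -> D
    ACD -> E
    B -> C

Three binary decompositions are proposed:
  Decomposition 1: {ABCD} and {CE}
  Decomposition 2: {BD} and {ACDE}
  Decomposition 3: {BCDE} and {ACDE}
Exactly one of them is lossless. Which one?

Decomposition 1: common = {C}, closure = {C} → lossy.
Decomposition 2: common = {D}, closure = {D} → lossy.
Decomposition 3: common = {CDE}, closure = {BCDE} → lossless.

Decomposition 3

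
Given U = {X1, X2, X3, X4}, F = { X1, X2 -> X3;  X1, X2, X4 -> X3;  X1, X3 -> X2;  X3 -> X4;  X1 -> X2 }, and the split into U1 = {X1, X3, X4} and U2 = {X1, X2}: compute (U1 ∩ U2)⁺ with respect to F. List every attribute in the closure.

X1, X2, X3, X4

U1 ∩ U2 = {X1}.
X1 → X2 applies, adding X2
X1, X2 → X3 applies, adding X3
X3 → X4 applies, adding X4
Closure: {X1, X2, X3, X4}.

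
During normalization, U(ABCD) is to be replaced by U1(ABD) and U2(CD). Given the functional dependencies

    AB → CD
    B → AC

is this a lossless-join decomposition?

No

Common attributes: U1 ∩ U2 = {D}.
No dependency enlarges {D}, so (D)⁺ = {D}.
The closure contains neither all of U1 = {ABD} nor all of U2 = {CD}, so the common attributes are not a superkey of either fragment. The join is lossy.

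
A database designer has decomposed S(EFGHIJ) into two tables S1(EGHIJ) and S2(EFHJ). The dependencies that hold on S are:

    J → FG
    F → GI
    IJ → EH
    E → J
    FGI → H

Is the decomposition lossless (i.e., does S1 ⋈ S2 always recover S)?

Yes

Common attributes: S1 ∩ S2 = {EHJ}.
Closure of {EHJ}: J → FG applies, adding FG; F → GI applies, adding I. So (EHJ)⁺ = {EFGHIJ}.
This closure contains every attribute of S1, so S1 ∩ S2 → S1. The join is lossless.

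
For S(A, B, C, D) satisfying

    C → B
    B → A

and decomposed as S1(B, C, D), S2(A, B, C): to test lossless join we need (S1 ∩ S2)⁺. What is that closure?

A, B, C

S1 ∩ S2 = {B, C}.
B → A applies, adding A
Closure: {A, B, C}.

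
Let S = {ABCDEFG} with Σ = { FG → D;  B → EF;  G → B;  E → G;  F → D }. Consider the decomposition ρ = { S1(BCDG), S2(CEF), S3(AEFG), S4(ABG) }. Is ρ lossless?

Chase test. Columns are ABCDEFG; row i has aⱼ where attribute j ∈ Si, else bᵢⱼ.
Initial tableau (one row per fragment):
  row 1: b11 a2 a3 a4 b15 b16 a7
  row 2: b21 b22 a3 b24 a5 a6 b27
  row 3: a1 b32 b33 b34 a5 a6 a7
  row 4: a1 a2 b43 b44 b45 b46 a7
Rows 1 and 4 agree on B; apply B→EF and equate their EF entries.
Rows 1 and 3 agree on G; apply G→B and equate their B entries.
Rows 2 and 3 agree on E; apply E→G and equate their G entries.
Rows 1 and 4 agree on F; apply F→D and equate their D entries.
Rows 2 and 3 agree on F; apply F→D and equate their D entries.
Rows 1 and 3 agree on B; apply B→EF and equate their EF entries.
Rows 1 and 2 agree on G; apply G→B and equate their B entries.
Rows 1 and 2 agree on F; apply F→D and equate their D entries.
No row becomes fully distinguished — the join is lossy.

No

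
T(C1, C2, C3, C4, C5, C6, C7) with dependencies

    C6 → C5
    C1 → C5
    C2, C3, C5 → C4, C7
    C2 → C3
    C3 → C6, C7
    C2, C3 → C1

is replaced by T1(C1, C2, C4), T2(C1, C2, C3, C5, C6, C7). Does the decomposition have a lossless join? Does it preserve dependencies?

Lossless test: (C1, C2)⁺ = {C1, C2, C3, C4, C5, C6, C7}, which contains all of one fragment — lossless.
Dependency preservation: C2, C3, C5 → C4, C7 is not contained in any single fragment, but the restricted closure of its left-hand side across the fragments still reaches the right-hand side; the remaining FDs each lie inside some fragment. All dependencies are preserved.

lossless and dependency-preserving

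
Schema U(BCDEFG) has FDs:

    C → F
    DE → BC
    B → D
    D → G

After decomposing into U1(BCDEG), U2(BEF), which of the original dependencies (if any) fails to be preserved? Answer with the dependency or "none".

Check C → F: no single fragment contains all of {CF}, and the restricted closure of {C} across the fragments never reaches {F}.
DE → BC is preserved.
B → D is preserved.
D → G is preserved.

C → F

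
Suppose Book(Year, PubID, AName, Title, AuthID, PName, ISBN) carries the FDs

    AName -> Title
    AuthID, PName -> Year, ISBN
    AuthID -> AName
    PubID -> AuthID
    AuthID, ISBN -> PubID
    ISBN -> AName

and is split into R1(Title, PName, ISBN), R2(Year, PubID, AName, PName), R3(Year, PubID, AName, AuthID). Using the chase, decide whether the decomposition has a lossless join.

No

Chase test. Columns are Year, PubID, AName, Title, AuthID, PName, ISBN; row i has aⱼ where attribute j ∈ Ri, else bᵢⱼ.
Initial tableau (one row per fragment):
  row 1: b11 b12 b13 a4 b15 a6 a7
  row 2: a1 a2 a3 b24 b25 a6 b27
  row 3: a1 a2 a3 b34 a5 b36 b37
Rows 2 and 3 agree on AName; apply AName→Title and equate their Title entries.
Rows 2 and 3 agree on PubID; apply PubID→AuthID and equate their AuthID entries.
No row becomes fully distinguished — the join is lossy.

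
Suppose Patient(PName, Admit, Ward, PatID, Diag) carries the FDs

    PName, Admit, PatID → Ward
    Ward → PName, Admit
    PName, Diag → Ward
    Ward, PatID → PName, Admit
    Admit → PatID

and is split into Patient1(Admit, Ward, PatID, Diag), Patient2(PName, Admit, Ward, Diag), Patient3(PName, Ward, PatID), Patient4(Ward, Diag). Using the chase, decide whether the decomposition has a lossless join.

Chase test. Columns are PName, Admit, Ward, PatID, Diag; row i has aⱼ where attribute j ∈ Patienti, else bᵢⱼ.
Initial tableau (one row per fragment):
  row 1: b11 a2 a3 a4 a5
  row 2: a1 a2 a3 b24 a5
  row 3: a1 b32 a3 a4 b35
  row 4: b41 b42 a3 b44 a5
Rows 1 and 2 agree on Ward; apply Ward→PName, Admit and equate their PName, Admit entries.
Rows 1 and 3 agree on Ward; apply Ward→PName, Admit and equate their PName, Admit entries.
Rows 1 and 4 agree on Ward; apply Ward→PName, Admit and equate their PName, Admit entries.
Rows 1 and 2 agree on Admit; apply Admit→PatID and equate their PatID entries.
Rows 1 and 4 agree on Admit; apply Admit→PatID and equate their PatID entries.
Row 1 is now all distinguished symbols — the join is lossless.

Yes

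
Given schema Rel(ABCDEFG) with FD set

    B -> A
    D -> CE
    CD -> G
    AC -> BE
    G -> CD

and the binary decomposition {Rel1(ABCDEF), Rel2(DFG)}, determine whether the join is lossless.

Common attributes: Rel1 ∩ Rel2 = {DF}.
Closure of {DF}: D → CE applies, adding CE; CD → G applies, adding G. So (DF)⁺ = {CDEFG}.
This closure contains every attribute of Rel2, so Rel1 ∩ Rel2 → Rel2. The join is lossless.

Yes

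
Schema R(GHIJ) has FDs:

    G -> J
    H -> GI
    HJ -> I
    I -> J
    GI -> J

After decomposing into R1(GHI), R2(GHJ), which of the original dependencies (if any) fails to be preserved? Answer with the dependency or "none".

I -> J

Check I → J: no single fragment contains all of {IJ}, and the restricted closure of {I} across the fragments never reaches {J}.
G → J is preserved.
H → GI is preserved.
HJ → I is preserved.
GI → J is preserved.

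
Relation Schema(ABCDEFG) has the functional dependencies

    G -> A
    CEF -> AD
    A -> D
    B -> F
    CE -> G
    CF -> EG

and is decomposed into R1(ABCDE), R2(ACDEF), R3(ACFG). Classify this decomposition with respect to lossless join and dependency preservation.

lossy and not dependency-preserving

Lossless test (chase): Rows 1 and 3 agree on A; apply A→D and equate their D entries. Rows 1 and 2 agree on CE; apply CE→G and equate their G entries. Rows 2 and 3 agree on CF; apply CF→EG and equate their EG entries. No row becomes fully distinguished — the join is lossy.
Dependency preservation: the restricted closure of {B} across the fragments never reaches {F}, so B → F cannot be enforced without a join — not preserved.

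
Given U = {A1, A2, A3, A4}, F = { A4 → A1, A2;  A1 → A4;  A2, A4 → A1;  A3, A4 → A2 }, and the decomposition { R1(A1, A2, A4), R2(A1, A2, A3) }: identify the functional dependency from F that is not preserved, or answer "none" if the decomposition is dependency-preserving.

A4 → A1, A2 lies within R1.
A1 → A4 lies within R1.
A2, A4 → A1 lies within R1.
A3, A4 → A2: restricted closure across fragments reaches A2.
Every dependency is enforceable on the fragments, so the decomposition is dependency-preserving.

none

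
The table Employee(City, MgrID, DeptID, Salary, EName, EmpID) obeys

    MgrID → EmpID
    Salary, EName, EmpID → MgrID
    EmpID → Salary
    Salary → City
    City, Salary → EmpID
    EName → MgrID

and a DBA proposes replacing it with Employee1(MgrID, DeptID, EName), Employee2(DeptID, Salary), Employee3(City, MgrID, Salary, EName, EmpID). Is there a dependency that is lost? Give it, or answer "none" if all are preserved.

MgrID → EmpID lies within Employee3.
Salary, EName, EmpID → MgrID lies within Employee3.
EmpID → Salary lies within Employee3.
Salary → City lies within Employee3.
City, Salary → EmpID lies within Employee3.
EName → MgrID lies within Employee1.
Every dependency is enforceable on the fragments, so the decomposition is dependency-preserving.

none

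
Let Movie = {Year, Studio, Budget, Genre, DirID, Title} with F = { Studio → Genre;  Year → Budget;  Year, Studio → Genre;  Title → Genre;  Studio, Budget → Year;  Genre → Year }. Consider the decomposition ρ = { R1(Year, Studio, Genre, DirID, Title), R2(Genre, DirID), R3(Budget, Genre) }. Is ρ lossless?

Yes

Chase test. Columns are Year, Studio, Budget, Genre, DirID, Title; row i has aⱼ where attribute j ∈ Ri, else bᵢⱼ.
Initial tableau (one row per fragment):
  row 1: a1 a2 b13 a4 a5 a6
  row 2: b21 b22 b23 a4 a5 b26
  row 3: b31 b32 a3 a4 b35 b36
Rows 1 and 2 agree on Genre; apply Genre→Year and equate their Year entries.
Rows 1 and 3 agree on Genre; apply Genre→Year and equate their Year entries.
Rows 1 and 2 agree on Year; apply Year→Budget and equate their Budget entries.
Rows 1 and 3 agree on Year; apply Year→Budget and equate their Budget entries.
Row 1 is now all distinguished symbols — the join is lossless.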